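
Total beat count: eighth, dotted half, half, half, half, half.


Beat values:
  eighth = 0.5 beats
  dotted half = 3 beats
  half = 2 beats
  half = 2 beats
  half = 2 beats
  half = 2 beats
Sum = 0.5 + 3 + 2 + 2 + 2 + 2
= 11.5 beats


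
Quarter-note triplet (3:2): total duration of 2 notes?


Solution.
Triplet: 3 notes occupy the space of 2 quarter notes
Space = 2 × 1 = 2 beats
Each triplet note = 2 / 3 = 2/3 beats
2 notes = 2 × 2/3 = 4/3
= 4/3 beats


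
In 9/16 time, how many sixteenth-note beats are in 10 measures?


Reasoning:
Time signature 9/16: the bottom number 16 means the sixteenth note gets one count
The top number 9 means 9 sixteenth-note beats per measure
Total = 9 × 10 measures
= 90 sixteenth-note beats


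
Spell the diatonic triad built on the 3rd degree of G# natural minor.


G# natural minor scale: G# A# B C# D# E F#
Diatonic triad on degree 3 stacks scale notes 3, 5, 7: B D# F#
B→D# = 4 semitones; B→F# = 7 semitones → major triad
= B D# F# (major)


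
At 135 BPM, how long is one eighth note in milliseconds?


Reasoning:
One quarter-note beat = 60000 / BPM = 60000 / 135 ms
Eighth note = 1/2 × quarter note
Duration = 1/2 × 60000 / 135 = 30000 / 135
= 222.2 ms


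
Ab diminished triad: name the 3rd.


Reasoning:
Diminished triad = root + minor 3rd (3 semitones) + diminished 5th (6 semitones)
A triad on Ab stacks thirds, so the chord tones use letter names A-C-E
Root: Ab
Minor 3rd above Ab: Cb
Diminished 5th above Ab: Ebb
The 3rd = Cb


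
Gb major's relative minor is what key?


The relative minor shares the major's key signature and starts on its 6th degree
6th degree = a major 6th above the tonic; a major 6th above Gb is Eb
→ relative minor of Gb major is Eb minor
= Eb minor


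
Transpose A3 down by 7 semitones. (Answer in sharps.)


A3: chromatic position 9 in octave 3 → absolute = 3×12 + 9 = 45
Transpose down 7: 45 - 7 = 38
38 = 3×12 + 2 → D in octave 3
Result = D3


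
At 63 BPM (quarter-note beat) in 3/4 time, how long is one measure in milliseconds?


Solution.
Quarter-note beat duration = 60000 / 63 ms
Beats per measure (3/4) = 3
One measure = 3 × 60000 / 63 = 180000 / 63 ms
= 2857.1 ms


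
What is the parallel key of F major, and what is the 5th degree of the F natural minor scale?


Parallel keys share the same tonic but differ in mode
F major → parallel is F minor
F natural minor scale: F G Ab Bb C Db Eb
= F minor; 5th degree = C


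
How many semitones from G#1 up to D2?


Solution.
Absolute semitone position = octave×12 + chromatic position
G#1: 1×12 + 8 = 20
D2: 2×12 + 2 = 26
Difference = 26 - 20 = 6
= 6 semitones


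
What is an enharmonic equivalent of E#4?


Enharmonic notes sound the same pitch but are spelled with different letter names
E# and F name the same pitch class
= F4


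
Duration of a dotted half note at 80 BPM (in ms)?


Solution.
One quarter-note beat = 60000 / BPM = 60000 / 80 ms
Dotted half note = 3 × quarter note
Duration = 3 × 60000 / 80 = 180000 / 80
= 2250.0 ms


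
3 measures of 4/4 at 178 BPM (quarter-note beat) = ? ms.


Let's work it out.
Quarter-note beat duration = 60000 / 178 ms
Beats per measure (4/4) = 4
One measure = 4 × 60000 / 178 = 240000 / 178 ms
3 measures = 3 × 240000 / 178 = 720000 / 178
= 4044.9 ms


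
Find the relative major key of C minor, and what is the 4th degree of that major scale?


Reasoning:
The relative major shares the key signature and is a minor 3rd above the minor tonic
A minor 3rd above C is Eb
→ relative major of C minor is Eb major
Eb major scale: Eb F G Ab Bb C D
= Eb major; 4th degree = Ab


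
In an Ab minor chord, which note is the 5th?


Reasoning:
Minor triad = root + minor 3rd (3 semitones) + perfect 5th (7 semitones)
A triad on Ab stacks thirds, so the chord tones use letter names A-C-E
Root: Ab
Minor 3rd above Ab: Cb
Perfect 5th above Ab: Eb
The 5th = Eb


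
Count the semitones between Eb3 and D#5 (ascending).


Working:
Absolute semitone position = octave×12 + chromatic position
Eb3: 3×12 + 3 = 39
D#5: 5×12 + 3 = 63
Difference = 63 - 39 = 24
= 24 semitones


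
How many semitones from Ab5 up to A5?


Absolute semitone position = octave×12 + chromatic position
Ab5: 5×12 + 8 = 68
A5: 5×12 + 9 = 69
Difference = 69 - 68 = 1
= 1 semitone


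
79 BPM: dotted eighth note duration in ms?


One quarter-note beat = 60000 / BPM = 60000 / 79 ms
Dotted eighth note = 3/4 × quarter note
Duration = 3/4 × 60000 / 79 = 45000 / 79
= 569.6 ms


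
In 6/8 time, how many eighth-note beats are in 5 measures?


Solution.
Time signature 6/8: the bottom number 8 means the eighth note gets one count
The top number 6 means 6 eighth-note beats per measure
Total = 6 × 5 measures
= 30 eighth-note beats


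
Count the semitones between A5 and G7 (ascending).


Reasoning:
Absolute semitone position = octave×12 + chromatic position
A5: 5×12 + 9 = 69
G7: 7×12 + 7 = 91
Difference = 91 - 69 = 22
= 22 semitones


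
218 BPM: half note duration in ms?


Step by step:
One quarter-note beat = 60000 / BPM = 60000 / 218 ms
Half note = 2 × quarter note
Duration = 2 × 60000 / 218 = 120000 / 218
= 550.5 ms


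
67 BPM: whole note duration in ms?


Step by step:
One quarter-note beat = 60000 / BPM = 60000 / 67 ms
Whole note = 4 × quarter note
Duration = 4 × 60000 / 67 = 240000 / 67
= 3582.1 ms


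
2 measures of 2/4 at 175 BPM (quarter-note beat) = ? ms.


Quarter-note beat duration = 60000 / 175 ms
Beats per measure (2/4) = 2
One measure = 2 × 60000 / 175 = 120000 / 175 ms
2 measures = 2 × 120000 / 175 = 240000 / 175
= 1371.4 ms


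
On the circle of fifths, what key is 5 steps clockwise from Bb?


Let's work it out.
Each clockwise step on the circle of fifths moves up a perfect 5th
From Bb: Bb → F → C → G → D → A
= A


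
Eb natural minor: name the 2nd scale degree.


Step by step:
Natural minor scale pattern: W-H-W-W-H-W-W (2-1-2-2-1-2-2 semitones)
Starting from Eb:
  Eb + 2 semitones → F
  F + 1 semitone → Gb
  Gb + 2 semitones → Ab
  Ab + 2 semitones → Bb
  Bb + 1 semitone → Cb
  Cb + 2 semitones → Db
  Db + 2 semitones → Eb
Scale: Eb F Gb Ab Bb Cb Db
Degree 2 = F


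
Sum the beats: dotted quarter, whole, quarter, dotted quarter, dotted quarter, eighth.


Beat values:
  dotted quarter = 1.5 beats
  whole = 4 beats
  quarter = 1 beat
  dotted quarter = 1.5 beats
  dotted quarter = 1.5 beats
  eighth = 0.5 beats
Sum = 1.5 + 4 + 1 + 1.5 + 1.5 + 0.5
= 10 beats


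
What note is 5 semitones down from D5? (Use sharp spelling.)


Reasoning:
D5: chromatic position 2 in octave 5 → absolute = 5×12 + 2 = 62
Transpose down 5: 62 - 5 = 57
57 = 4×12 + 9 → A in octave 4
Result = A4


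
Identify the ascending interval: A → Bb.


Working:
Letter names: A → B spans 2 letter names → a 2nd
Semitones: A → Bb = 1 half-step
A 2nd of 1 semitone is a minor 2nd
= minor 2nd


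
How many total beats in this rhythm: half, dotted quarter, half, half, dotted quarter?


Beat values:
  half = 2 beats
  dotted quarter = 1.5 beats
  half = 2 beats
  half = 2 beats
  dotted quarter = 1.5 beats
Sum = 2 + 1.5 + 2 + 2 + 1.5
= 9 beats


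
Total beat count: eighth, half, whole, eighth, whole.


Let's work it out.
Beat values:
  eighth = 0.5 beats
  half = 2 beats
  whole = 4 beats
  eighth = 0.5 beats
  whole = 4 beats
Sum = 0.5 + 2 + 4 + 0.5 + 4
= 11 beats


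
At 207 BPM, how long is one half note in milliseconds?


Reasoning:
One quarter-note beat = 60000 / BPM = 60000 / 207 ms
Half note = 2 × quarter note
Duration = 2 × 60000 / 207 = 120000 / 207
= 579.7 ms


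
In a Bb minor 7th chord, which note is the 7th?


Step by step:
Minor 7th chord = root + minor 3rd + perfect 5th + minor 7th
Seventh chords stack in thirds, so the letter names are B-D-F-A
Root: Bb
Minor 3rd above Bb: Db
Perfect 5th above Bb: F
Minor 7th above Bb: Ab
The 7th = Ab


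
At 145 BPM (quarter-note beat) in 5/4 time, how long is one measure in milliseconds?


Reasoning:
Quarter-note beat duration = 60000 / 145 ms
Beats per measure (5/4) = 5
One measure = 5 × 60000 / 145 = 300000 / 145 ms
= 2069.0 ms


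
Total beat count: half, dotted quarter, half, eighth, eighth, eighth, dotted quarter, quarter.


Solution.
Beat values:
  half = 2 beats
  dotted quarter = 1.5 beats
  half = 2 beats
  eighth = 0.5 beats
  eighth = 0.5 beats
  eighth = 0.5 beats
  dotted quarter = 1.5 beats
  quarter = 1 beat
Sum = 2 + 1.5 + 2 + 0.5 + 0.5 + 0.5 + 1.5 + 1
= 9.5 beats


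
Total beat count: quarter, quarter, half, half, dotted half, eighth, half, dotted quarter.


Beat values:
  quarter = 1 beat
  quarter = 1 beat
  half = 2 beats
  half = 2 beats
  dotted half = 3 beats
  eighth = 0.5 beats
  half = 2 beats
  dotted quarter = 1.5 beats
Sum = 1 + 1 + 2 + 2 + 3 + 0.5 + 2 + 1.5
= 13 beats


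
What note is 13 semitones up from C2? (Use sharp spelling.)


Let's work it out.
C2: chromatic position 0 in octave 2 → absolute = 2×12 + 0 = 24
Transpose up 13: 24 + 13 = 37
37 = 3×12 + 1 → C# in octave 3
Result = C#3


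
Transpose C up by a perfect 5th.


Let's work it out.
perfect 5th: 5 letter names, 7 semitones
Letter: C + 4 → G
Pitch: C + 7 semitones, spelled as a G → G
= G


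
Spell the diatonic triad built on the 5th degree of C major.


Let's work it out.
C major scale: C D E F G A B
Diatonic triad on degree 5 stacks scale notes 5, 7, 2: G B D
G→B = 4 semitones; G→D = 7 semitones → major triad
= G B D (major)


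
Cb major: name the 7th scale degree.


Major scale pattern: W-W-H-W-W-W-H (2-2-1-2-2-2-1 semitones)
Starting from Cb:
  Cb + 2 semitones → Db
  Db + 2 semitones → Eb
  Eb + 1 semitone → Fb
  Fb + 2 semitones → Gb
  Gb + 2 semitones → Ab
  Ab + 2 semitones → Bb
  Bb + 1 semitone → Cb
Scale: Cb Db Eb Fb Gb Ab Bb
Degree 7 = Bb


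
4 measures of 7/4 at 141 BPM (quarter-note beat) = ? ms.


Quarter-note beat duration = 60000 / 141 ms
Beats per measure (7/4) = 7
One measure = 7 × 60000 / 141 = 420000 / 141 ms
4 measures = 4 × 420000 / 141 = 1680000 / 141
= 11914.9 ms


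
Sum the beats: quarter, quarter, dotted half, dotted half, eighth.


Beat values:
  quarter = 1 beat
  quarter = 1 beat
  dotted half = 3 beats
  dotted half = 3 beats
  eighth = 0.5 beats
Sum = 1 + 1 + 3 + 3 + 0.5
= 8.5 beats


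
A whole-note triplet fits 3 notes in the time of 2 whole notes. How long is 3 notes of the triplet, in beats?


Triplet: 3 notes occupy the space of 2 whole notes
Space = 2 × 4 = 8 beats
Each triplet note = 8 / 3 = 8/3 beats
3 notes = 3 × 8/3 = 8
= 8 beats


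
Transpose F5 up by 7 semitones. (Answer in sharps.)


Reasoning:
F5: chromatic position 5 in octave 5 → absolute = 5×12 + 5 = 65
Transpose up 7: 65 + 7 = 72
72 = 6×12 + 0 → C in octave 6
Result = C6


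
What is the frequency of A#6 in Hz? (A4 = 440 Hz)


Step by step:
f = 440 × 2^(n/12) where n = semitones from A4
A#6: 25 semitones from A4
f = 440 × 2^(25/12)
f = 1864.66 Hz


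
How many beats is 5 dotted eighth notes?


Base eighth note = 1/2 beats
Dot 1 adds half the previous value: +1/4
One dotted eighth = 1/2 + 1/4 = 3/4
5 of them = 5 × 3/4 = 15/4
= 15/4 beats


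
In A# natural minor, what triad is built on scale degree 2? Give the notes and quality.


Let's work it out.
A# natural minor scale: A# B# C# D# E# F# G#
Diatonic triad on degree 2 stacks scale notes 2, 4, 6: B# D# F#
B#→D# = 3 semitones; B#→F# = 6 semitones → diminished triad
= B# D# F# (diminished)


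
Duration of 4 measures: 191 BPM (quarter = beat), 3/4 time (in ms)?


Quarter-note beat duration = 60000 / 191 ms
Beats per measure (3/4) = 3
One measure = 3 × 60000 / 191 = 180000 / 191 ms
4 measures = 4 × 180000 / 191 = 720000 / 191
= 3769.6 ms


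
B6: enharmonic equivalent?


Step by step:
Enharmonic notes sound the same pitch but are spelled with different letter names
B and A## name the same pitch class
= A##6


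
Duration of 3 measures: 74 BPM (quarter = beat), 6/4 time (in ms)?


Reasoning:
Quarter-note beat duration = 60000 / 74 ms
Beats per measure (6/4) = 6
One measure = 6 × 60000 / 74 = 360000 / 74 ms
3 measures = 3 × 360000 / 74 = 1080000 / 74
= 14594.6 ms


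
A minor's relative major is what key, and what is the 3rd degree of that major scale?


Step by step:
The relative major shares the key signature and is a minor 3rd above the minor tonic
A minor 3rd above A is C
→ relative major of A minor is C major
C major scale: C D E F G A B
= C major; 3rd degree = E


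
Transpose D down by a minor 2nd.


Let's work it out.
minor 2nd: 2 letter names, 1 semitones
Letter: D - 1 → C
Pitch: D - 1 semitones, spelled as a C → C#
= C#


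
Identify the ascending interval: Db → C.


Working:
Letter names: D → C spans 7 letter names → a 7th
Semitones: Db → C = 11 half-steps
A 7th of 11 semitones is a major 7th
= major 7th


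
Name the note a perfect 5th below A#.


Let's work it out.
A 5th spans 5 letter names, so from A we land on D
A perfect 5th = 7 semitones below A#
Spell D at that pitch: D#
= D#


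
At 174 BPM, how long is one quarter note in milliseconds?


Step by step:
One quarter-note beat = 60000 / BPM = 60000 / 174 ms
Duration = 60000 / 174
= 344.8 ms


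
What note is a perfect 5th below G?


Solution.
A 5th spans 5 letter names, so from G we land on C
A perfect 5th = 7 semitones below G
Spell C at that pitch: C
= C


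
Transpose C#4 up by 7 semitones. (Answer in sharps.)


C#4: chromatic position 1 in octave 4 → absolute = 4×12 + 1 = 49
Transpose up 7: 49 + 7 = 56
56 = 4×12 + 8 → G# in octave 4
Result = G#4


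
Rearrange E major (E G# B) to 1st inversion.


Reasoning:
Root position: E G# B
1st inversion: move root up an octave
Bass note: G#
Notes (bottom to top) = G# B E


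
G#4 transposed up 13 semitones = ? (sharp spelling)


Working:
G#4: chromatic position 8 in octave 4 → absolute = 4×12 + 8 = 56
Transpose up 13: 56 + 13 = 69
69 = 5×12 + 9 → A in octave 5
Result = A5


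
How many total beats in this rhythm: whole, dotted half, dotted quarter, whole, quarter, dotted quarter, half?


Working:
Beat values:
  whole = 4 beats
  dotted half = 3 beats
  dotted quarter = 1.5 beats
  whole = 4 beats
  quarter = 1 beat
  dotted quarter = 1.5 beats
  half = 2 beats
Sum = 4 + 3 + 1.5 + 4 + 1 + 1.5 + 2
= 17 beats


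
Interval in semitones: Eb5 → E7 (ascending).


Reasoning:
Absolute semitone position = octave×12 + chromatic position
Eb5: 5×12 + 3 = 63
E7: 7×12 + 4 = 88
Difference = 88 - 63 = 25
= 25 semitones


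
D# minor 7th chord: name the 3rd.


Let's work it out.
Minor 7th chord = root + minor 3rd + perfect 5th + minor 7th
Seventh chords stack in thirds, so the letter names are D-F-A-C
Root: D#
Minor 3rd above D#: F#
Perfect 5th above D#: A#
Minor 7th above D#: C#
The 3rd = F#


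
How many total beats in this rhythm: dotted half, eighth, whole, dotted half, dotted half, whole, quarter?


Beat values:
  dotted half = 3 beats
  eighth = 0.5 beats
  whole = 4 beats
  dotted half = 3 beats
  dotted half = 3 beats
  whole = 4 beats
  quarter = 1 beat
Sum = 3 + 0.5 + 4 + 3 + 3 + 4 + 1
= 18.5 beats


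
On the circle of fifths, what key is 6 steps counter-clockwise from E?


Solution.
Each counter-clockwise step moves down a perfect 5th (= up a perfect 4th)
From E: E → A → D → G → C → F → Bb
= Bb


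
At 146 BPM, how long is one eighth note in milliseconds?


Let's work it out.
One quarter-note beat = 60000 / BPM = 60000 / 146 ms
Eighth note = 1/2 × quarter note
Duration = 1/2 × 60000 / 146 = 30000 / 146
= 205.5 ms


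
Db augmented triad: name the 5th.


Augmented triad = root + major 3rd (4 semitones) + augmented 5th (8 semitones)
A triad on Db stacks thirds, so the chord tones use letter names D-F-A
Root: Db
Major 3rd above Db: F
Augmented 5th above Db: A
The 5th = A


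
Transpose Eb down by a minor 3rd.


minor 3rd: 3 letter names, 3 semitones
Letter: E - 2 → C
Pitch: Eb - 3 semitones, spelled as a C → C
= C


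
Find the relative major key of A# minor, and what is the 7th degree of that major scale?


Reasoning:
The relative major shares the key signature and is a minor 3rd above the minor tonic
A minor 3rd above A# is C#
→ relative major of A# minor is C# major
C# major scale: C# D# E# F# G# A# B#
= C# major; 7th degree = B#


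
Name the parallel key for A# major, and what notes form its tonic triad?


Reasoning:
Parallel keys share the same tonic but differ in mode
A# major → parallel is A# minor
Tonic triad of A# minor = A# C# E#
= A# minor; triad = A# C# E#


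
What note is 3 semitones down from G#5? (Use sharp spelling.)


Reasoning:
G#5: chromatic position 8 in octave 5 → absolute = 5×12 + 8 = 68
Transpose down 3: 68 - 3 = 65
65 = 5×12 + 5 → F in octave 5
Result = F5


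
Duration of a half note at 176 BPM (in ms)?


Working:
One quarter-note beat = 60000 / BPM = 60000 / 176 ms
Half note = 2 × quarter note
Duration = 2 × 60000 / 176 = 120000 / 176
= 681.8 ms


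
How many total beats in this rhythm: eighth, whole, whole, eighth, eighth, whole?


Working:
Beat values:
  eighth = 0.5 beats
  whole = 4 beats
  whole = 4 beats
  eighth = 0.5 beats
  eighth = 0.5 beats
  whole = 4 beats
Sum = 0.5 + 4 + 4 + 0.5 + 0.5 + 4
= 13.5 beats


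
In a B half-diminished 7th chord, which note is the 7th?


Half-diminished 7th chord = root + minor 3rd + diminished 5th + minor 7th
Seventh chords stack in thirds, so the letter names are B-D-F-A
Root: B
Minor 3rd above B: D
Diminished 5th above B: F
Minor 7th above B: A
The 7th = A


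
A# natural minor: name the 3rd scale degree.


Reasoning:
Natural minor scale pattern: W-H-W-W-H-W-W (2-1-2-2-1-2-2 semitones)
Starting from A#:
  A# + 2 semitones → B#
  B# + 1 semitone → C#
  C# + 2 semitones → D#
  D# + 2 semitones → E#
  E# + 1 semitone → F#
  F# + 2 semitones → G#
  G# + 2 semitones → A#
Scale: A# B# C# D# E# F# G#
Degree 3 = C#


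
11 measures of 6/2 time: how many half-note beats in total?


Time signature 6/2: the bottom number 2 means the half note gets one count
The top number 6 means 6 half-note beats per measure
Total = 6 × 11 measures
= 66 half-note beats


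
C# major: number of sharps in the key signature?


Solution.
Sharp major keys follow the circle of fifths: C(0), G(1), D(2), A(3), E(4), B(5), F#(6), C#(7)
C# major has 7 sharps
Order of sharps: F# C# G# D# A# E# B# → first 7: F#, C#, G#, D#, A#, E#, B#
= 7 sharps


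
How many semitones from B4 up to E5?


Solution.
Absolute semitone position = octave×12 + chromatic position
B4: 4×12 + 11 = 59
E5: 5×12 + 4 = 64
Difference = 64 - 59 = 5
= 5 semitones


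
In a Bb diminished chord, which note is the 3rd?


Reasoning:
Diminished triad = root + minor 3rd (3 semitones) + diminished 5th (6 semitones)
A triad on Bb stacks thirds, so the chord tones use letter names B-D-F
Root: Bb
Minor 3rd above Bb: Db
Diminished 5th above Bb: Fb
The 3rd = Db


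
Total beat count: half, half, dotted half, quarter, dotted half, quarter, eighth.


Beat values:
  half = 2 beats
  half = 2 beats
  dotted half = 3 beats
  quarter = 1 beat
  dotted half = 3 beats
  quarter = 1 beat
  eighth = 0.5 beats
Sum = 2 + 2 + 3 + 1 + 3 + 1 + 0.5
= 12.5 beats


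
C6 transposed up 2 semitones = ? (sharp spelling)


Working:
C6: chromatic position 0 in octave 6 → absolute = 6×12 + 0 = 72
Transpose up 2: 72 + 2 = 74
74 = 6×12 + 2 → D in octave 6
Result = D6


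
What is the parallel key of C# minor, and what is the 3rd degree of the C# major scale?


Reasoning:
Parallel keys share the same tonic but differ in mode
C# minor → parallel is C# major
C# major scale: C# D# E# F# G# A# B#
= C# major; 3rd degree = E#


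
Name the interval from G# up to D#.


Letter names: G → D spans 5 letter names → a 5th
Semitones: G# → D# = 7 half-steps
A 5th of 7 semitones is a perfect 5th
= perfect 5th


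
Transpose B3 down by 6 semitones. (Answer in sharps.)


Let's work it out.
B3: chromatic position 11 in octave 3 → absolute = 3×12 + 11 = 47
Transpose down 6: 47 - 6 = 41
41 = 3×12 + 5 → F in octave 3
Result = F3


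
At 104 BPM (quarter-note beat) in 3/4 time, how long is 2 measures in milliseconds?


Quarter-note beat duration = 60000 / 104 ms
Beats per measure (3/4) = 3
One measure = 3 × 60000 / 104 = 180000 / 104 ms
2 measures = 2 × 180000 / 104 = 360000 / 104
= 3461.5 ms


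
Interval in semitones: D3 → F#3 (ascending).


Reasoning:
Absolute semitone position = octave×12 + chromatic position
D3: 3×12 + 2 = 38
F#3: 3×12 + 6 = 42
Difference = 42 - 38 = 4
= 4 semitones


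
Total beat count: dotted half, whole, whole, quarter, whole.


Beat values:
  dotted half = 3 beats
  whole = 4 beats
  whole = 4 beats
  quarter = 1 beat
  whole = 4 beats
Sum = 3 + 4 + 4 + 1 + 4
= 16 beats


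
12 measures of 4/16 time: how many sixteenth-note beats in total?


Working:
Time signature 4/16: the bottom number 16 means the sixteenth note gets one count
The top number 4 means 4 sixteenth-note beats per measure
Total = 4 × 12 measures
= 48 sixteenth-note beats


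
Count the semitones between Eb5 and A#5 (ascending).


Reasoning:
Absolute semitone position = octave×12 + chromatic position
Eb5: 5×12 + 3 = 63
A#5: 5×12 + 10 = 70
Difference = 70 - 63 = 7
= 7 semitones


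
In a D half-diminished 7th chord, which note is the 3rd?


Reasoning:
Half-diminished 7th chord = root + minor 3rd + diminished 5th + minor 7th
Seventh chords stack in thirds, so the letter names are D-F-A-C
Root: D
Minor 3rd above D: F
Diminished 5th above D: Ab
Minor 7th above D: C
The 3rd = F


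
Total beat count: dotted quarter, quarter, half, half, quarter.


Beat values:
  dotted quarter = 1.5 beats
  quarter = 1 beat
  half = 2 beats
  half = 2 beats
  quarter = 1 beat
Sum = 1.5 + 1 + 2 + 2 + 1
= 7.5 beats


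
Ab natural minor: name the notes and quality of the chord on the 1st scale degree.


Reasoning:
Ab natural minor scale: Ab Bb Cb Db Eb Fb Gb
Diatonic triad on degree 1 stacks scale notes 1, 3, 5: Ab Cb Eb
Ab→Cb = 3 semitones; Ab→Eb = 7 semitones → minor triad
= Ab Cb Eb (minor)


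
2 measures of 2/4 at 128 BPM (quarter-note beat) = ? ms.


Solution.
Quarter-note beat duration = 60000 / 128 ms
Beats per measure (2/4) = 2
One measure = 2 × 60000 / 128 = 120000 / 128 ms
2 measures = 2 × 120000 / 128 = 240000 / 128
= 1875.0 ms


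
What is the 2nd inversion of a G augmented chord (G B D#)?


Step by step:
Root position: G B D#
2nd inversion: move root and 3rd up an octave
Bass note: D#
Notes (bottom to top) = D# G B


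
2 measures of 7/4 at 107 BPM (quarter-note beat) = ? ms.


Let's work it out.
Quarter-note beat duration = 60000 / 107 ms
Beats per measure (7/4) = 7
One measure = 7 × 60000 / 107 = 420000 / 107 ms
2 measures = 2 × 420000 / 107 = 840000 / 107
= 7850.5 ms


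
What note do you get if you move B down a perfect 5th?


Reasoning:
perfect 5th: 5 letter names, 7 semitones
Letter: B - 4 → E
Pitch: B - 7 semitones, spelled as an E → E
= E


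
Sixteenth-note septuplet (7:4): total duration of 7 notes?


Septuplet: 7 notes occupy the space of 4 sixteenth notes
Space = 4 × 1/4 = 1 beat
Each septuplet note = 1 / 7 = 1/7 beats
7 notes = 7 × 1/7 = 1
= 1 beat


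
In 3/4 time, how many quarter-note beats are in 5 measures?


Time signature 3/4: the bottom number 4 means the quarter note gets one count
The top number 3 means 3 quarter-note beats per measure
Total = 3 × 5 measures
= 15 quarter-note beats


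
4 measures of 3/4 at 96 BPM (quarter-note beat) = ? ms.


Step by step:
Quarter-note beat duration = 60000 / 96 ms
Beats per measure (3/4) = 3
One measure = 3 × 60000 / 96 = 180000 / 96 ms
4 measures = 4 × 180000 / 96 = 720000 / 96
= 7500.0 ms


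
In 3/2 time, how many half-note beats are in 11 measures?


Reasoning:
Time signature 3/2: the bottom number 2 means the half note gets one count
The top number 3 means 3 half-note beats per measure
Total = 3 × 11 measures
= 33 half-note beats


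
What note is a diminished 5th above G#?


Let's work it out.
A 5th spans 5 letter names, so from G we land on D
A diminished 5th = 6 semitones above G#
Spell D at that pitch: D
= D


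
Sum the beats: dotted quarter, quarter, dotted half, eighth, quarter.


Working:
Beat values:
  dotted quarter = 1.5 beats
  quarter = 1 beat
  dotted half = 3 beats
  eighth = 0.5 beats
  quarter = 1 beat
Sum = 1.5 + 1 + 3 + 0.5 + 1
= 7 beats


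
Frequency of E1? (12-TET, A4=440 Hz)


f = 440 × 2^(n/12) where n = semitones from A4
E1: -41 semitones from A4
f = 440 × 2^(-41/12)
f = 41.20 Hz


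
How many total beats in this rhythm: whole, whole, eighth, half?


Beat values:
  whole = 4 beats
  whole = 4 beats
  eighth = 0.5 beats
  half = 2 beats
Sum = 4 + 4 + 0.5 + 2
= 10.5 beats


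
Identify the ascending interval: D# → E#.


Solution.
Letter names: D → E spans 2 letter names → a 2nd
Semitones: D# → E# = 2 half-steps
A 2nd of 2 semitones is a major 2nd
= major 2nd


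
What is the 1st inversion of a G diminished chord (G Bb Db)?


Reasoning:
Root position: G Bb Db
1st inversion: move root up an octave
Bass note: Bb
Notes (bottom to top) = Bb Db G


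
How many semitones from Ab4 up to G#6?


Reasoning:
Absolute semitone position = octave×12 + chromatic position
Ab4: 4×12 + 8 = 56
G#6: 6×12 + 8 = 80
Difference = 80 - 56 = 24
= 24 semitones


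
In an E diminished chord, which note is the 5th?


Diminished triad = root + minor 3rd (3 semitones) + diminished 5th (6 semitones)
A triad on E stacks thirds, so the chord tones use letter names E-G-B
Root: E
Minor 3rd above E: G
Diminished 5th above E: Bb
The 5th = Bb


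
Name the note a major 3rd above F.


Solution.
A 3rd spans 3 letter names, so from F we land on A
A major 3rd = 4 semitones above F
Spell A at that pitch: A
= A


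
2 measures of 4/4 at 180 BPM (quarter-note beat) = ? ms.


Let's work it out.
Quarter-note beat duration = 60000 / 180 ms
Beats per measure (4/4) = 4
One measure = 4 × 60000 / 180 = 240000 / 180 ms
2 measures = 2 × 240000 / 180 = 480000 / 180
= 2666.7 ms


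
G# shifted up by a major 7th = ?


major 7th: 7 letter names, 11 semitones
Letter: G + 6 → F
Pitch: G# + 11 semitones, spelled as an F → F##
= F##


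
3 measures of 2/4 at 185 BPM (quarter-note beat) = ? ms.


Working:
Quarter-note beat duration = 60000 / 185 ms
Beats per measure (2/4) = 2
One measure = 2 × 60000 / 185 = 120000 / 185 ms
3 measures = 3 × 120000 / 185 = 360000 / 185
= 1945.9 ms


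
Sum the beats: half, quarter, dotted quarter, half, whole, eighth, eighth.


Reasoning:
Beat values:
  half = 2 beats
  quarter = 1 beat
  dotted quarter = 1.5 beats
  half = 2 beats
  whole = 4 beats
  eighth = 0.5 beats
  eighth = 0.5 beats
Sum = 2 + 1 + 1.5 + 2 + 4 + 0.5 + 0.5
= 11.5 beats


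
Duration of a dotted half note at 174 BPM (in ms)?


Working:
One quarter-note beat = 60000 / BPM = 60000 / 174 ms
Dotted half note = 3 × quarter note
Duration = 3 × 60000 / 174 = 180000 / 174
= 1034.5 ms


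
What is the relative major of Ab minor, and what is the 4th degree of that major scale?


Step by step:
The relative major shares the key signature and is a minor 3rd above the minor tonic
A minor 3rd above Ab is Cb
→ relative major of Ab minor is Cb major
Cb major scale: Cb Db Eb Fb Gb Ab Bb
= Cb major; 4th degree = Fb


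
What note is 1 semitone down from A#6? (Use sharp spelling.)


Solution.
A#6: chromatic position 10 in octave 6 → absolute = 6×12 + 10 = 82
Transpose down 1: 82 - 1 = 81
81 = 6×12 + 9 → A in octave 6
Result = A6


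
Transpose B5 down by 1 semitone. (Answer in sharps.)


B5: chromatic position 11 in octave 5 → absolute = 5×12 + 11 = 71
Transpose down 1: 71 - 1 = 70
70 = 5×12 + 10 → A# in octave 5
Result = A#5


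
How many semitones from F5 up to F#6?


Let's work it out.
Absolute semitone position = octave×12 + chromatic position
F5: 5×12 + 5 = 65
F#6: 6×12 + 6 = 78
Difference = 78 - 65 = 13
= 13 semitones


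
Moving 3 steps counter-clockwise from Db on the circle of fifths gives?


Working:
Each counter-clockwise step moves down a perfect 5th (= up a perfect 4th)
From Db: Db → F#/Gb → B → E
= E


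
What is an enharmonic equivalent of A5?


Working:
Enharmonic notes sound the same pitch but are spelled with different letter names
A and G## name the same pitch class
= G##5


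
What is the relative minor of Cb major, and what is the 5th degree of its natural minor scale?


The relative minor shares the major's key signature and starts on its 6th degree
6th degree = a major 6th above the tonic; a major 6th above Cb is Ab
→ relative minor of Cb major is Ab minor
Ab natural minor scale: Ab Bb Cb Db Eb Fb Gb
= Ab minor; 5th degree = Eb


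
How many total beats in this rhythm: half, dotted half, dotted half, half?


Reasoning:
Beat values:
  half = 2 beats
  dotted half = 3 beats
  dotted half = 3 beats
  half = 2 beats
Sum = 2 + 3 + 3 + 2
= 10 beats


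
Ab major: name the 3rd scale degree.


Step by step:
Major scale pattern: W-W-H-W-W-W-H (2-2-1-2-2-2-1 semitones)
Starting from Ab:
  Ab + 2 semitones → Bb
  Bb + 2 semitones → C
  C + 1 semitone → Db
  Db + 2 semitones → Eb
  Eb + 2 semitones → F
  F + 2 semitones → G
  G + 1 semitone → Ab
Scale: Ab Bb C Db Eb F G
Degree 3 = C


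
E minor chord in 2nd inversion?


Let's work it out.
Root position: E G B
2nd inversion: move root and 3rd up an octave
Bass note: B
Notes (bottom to top) = B E G


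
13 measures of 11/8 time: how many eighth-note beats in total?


Step by step:
Time signature 11/8: the bottom number 8 means the eighth note gets one count
The top number 11 means 11 eighth-note beats per measure
Total = 11 × 13 measures
= 143 eighth-note beats


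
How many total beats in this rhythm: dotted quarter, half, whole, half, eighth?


Beat values:
  dotted quarter = 1.5 beats
  half = 2 beats
  whole = 4 beats
  half = 2 beats
  eighth = 0.5 beats
Sum = 1.5 + 2 + 4 + 2 + 0.5
= 10 beats


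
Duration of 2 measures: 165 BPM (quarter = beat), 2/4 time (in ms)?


Let's work it out.
Quarter-note beat duration = 60000 / 165 ms
Beats per measure (2/4) = 2
One measure = 2 × 60000 / 165 = 120000 / 165 ms
2 measures = 2 × 120000 / 165 = 240000 / 165
= 1454.5 ms


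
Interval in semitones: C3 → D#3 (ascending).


Solution.
Absolute semitone position = octave×12 + chromatic position
C3: 3×12 + 0 = 36
D#3: 3×12 + 3 = 39
Difference = 39 - 36 = 3
= 3 semitones


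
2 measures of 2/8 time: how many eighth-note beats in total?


Reasoning:
Time signature 2/8: the bottom number 8 means the eighth note gets one count
The top number 2 means 2 eighth-note beats per measure
Total = 2 × 2 measures
= 4 eighth-note beats


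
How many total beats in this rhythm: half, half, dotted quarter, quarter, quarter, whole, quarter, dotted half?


Solution.
Beat values:
  half = 2 beats
  half = 2 beats
  dotted quarter = 1.5 beats
  quarter = 1 beat
  quarter = 1 beat
  whole = 4 beats
  quarter = 1 beat
  dotted half = 3 beats
Sum = 2 + 2 + 1.5 + 1 + 1 + 4 + 1 + 3
= 15.5 beats


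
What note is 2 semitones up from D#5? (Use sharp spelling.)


Working:
D#5: chromatic position 3 in octave 5 → absolute = 5×12 + 3 = 63
Transpose up 2: 63 + 2 = 65
65 = 5×12 + 5 → F in octave 5
Result = F5


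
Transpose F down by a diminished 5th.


Reasoning:
diminished 5th: 5 letter names, 6 semitones
Letter: F - 4 → B
Pitch: F - 6 semitones, spelled as a B → B
= B


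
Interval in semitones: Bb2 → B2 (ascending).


Working:
Absolute semitone position = octave×12 + chromatic position
Bb2: 2×12 + 10 = 34
B2: 2×12 + 11 = 35
Difference = 35 - 34 = 1
= 1 semitone


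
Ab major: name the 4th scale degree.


Step by step:
Major scale pattern: W-W-H-W-W-W-H (2-2-1-2-2-2-1 semitones)
Starting from Ab:
  Ab + 2 semitones → Bb
  Bb + 2 semitones → C
  C + 1 semitone → Db
  Db + 2 semitones → Eb
  Eb + 2 semitones → F
  F + 2 semitones → G
  G + 1 semitone → Ab
Scale: Ab Bb C Db Eb F G
Degree 4 = Db


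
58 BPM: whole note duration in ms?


One quarter-note beat = 60000 / BPM = 60000 / 58 ms
Whole note = 4 × quarter note
Duration = 4 × 60000 / 58 = 240000 / 58
= 4137.9 ms


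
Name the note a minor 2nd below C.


Step by step:
A 2nd spans 2 letter names, so from C we land on B
A minor 2nd = 1 semitone below C
Spell B at that pitch: B
= B


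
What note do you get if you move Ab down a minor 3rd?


minor 3rd: 3 letter names, 3 semitones
Letter: A - 2 → F
Pitch: Ab - 3 semitones, spelled as an F → F
= F


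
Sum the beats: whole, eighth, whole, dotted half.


Let's work it out.
Beat values:
  whole = 4 beats
  eighth = 0.5 beats
  whole = 4 beats
  dotted half = 3 beats
Sum = 4 + 0.5 + 4 + 3
= 11.5 beats


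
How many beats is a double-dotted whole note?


Step by step:
Base whole note = 4 beats
Dot 1 adds half the previous value: +2
Dot 2 adds half the previous value: +1
One double-dotted whole = 4 + 2 + 1 = 7
= 7 beats


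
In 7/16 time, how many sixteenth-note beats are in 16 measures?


Solution.
Time signature 7/16: the bottom number 16 means the sixteenth note gets one count
The top number 7 means 7 sixteenth-note beats per measure
Total = 7 × 16 measures
= 112 sixteenth-note beats


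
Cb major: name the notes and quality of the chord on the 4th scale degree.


Cb major scale: Cb Db Eb Fb Gb Ab Bb
Diatonic triad on degree 4 stacks scale notes 4, 6, 1: Fb Ab Cb
Fb→Ab = 4 semitones; Fb→Cb = 7 semitones → major triad
= Fb Ab Cb (major)


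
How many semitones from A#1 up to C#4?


Let's work it out.
Absolute semitone position = octave×12 + chromatic position
A#1: 1×12 + 10 = 22
C#4: 4×12 + 1 = 49
Difference = 49 - 22 = 27
= 27 semitones


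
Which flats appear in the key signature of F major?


Reasoning:
Flat major keys: C(0), F(1), Bb(2), Eb(3), Ab(4), Db(5), Gb(6), Cb(7)
F major has 1 flat
Order of flats: Bb Eb Ab Db Gb Cb Fb → first 1: Bb
= Bb


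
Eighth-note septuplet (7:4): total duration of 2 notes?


Solution.
Septuplet: 7 notes occupy the space of 4 eighth notes
Space = 4 × 1/2 = 2 beats
Each septuplet note = 2 / 7 = 2/7 beats
2 notes = 2 × 2/7 = 4/7
= 4/7 beats


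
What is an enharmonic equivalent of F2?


Enharmonic notes sound the same pitch but are spelled with different letter names
F and E# name the same pitch class
= E#2


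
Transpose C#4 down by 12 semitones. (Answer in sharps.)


C#4: chromatic position 1 in octave 4 → absolute = 4×12 + 1 = 49
Transpose down 12: 49 - 12 = 37
37 = 3×12 + 1 → C# in octave 3
Result = C#3


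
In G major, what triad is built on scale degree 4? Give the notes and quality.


Let's work it out.
G major scale: G A B C D E F#
Diatonic triad on degree 4 stacks scale notes 4, 6, 1: C E G
C→E = 4 semitones; C→G = 7 semitones → major triad
= C E G (major)


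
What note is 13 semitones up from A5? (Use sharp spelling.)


A5: chromatic position 9 in octave 5 → absolute = 5×12 + 9 = 69
Transpose up 13: 69 + 13 = 82
82 = 6×12 + 10 → A# in octave 6
Result = A#6


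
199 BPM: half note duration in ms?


Working:
One quarter-note beat = 60000 / BPM = 60000 / 199 ms
Half note = 2 × quarter note
Duration = 2 × 60000 / 199 = 120000 / 199
= 603.0 ms


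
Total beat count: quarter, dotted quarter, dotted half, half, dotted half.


Step by step:
Beat values:
  quarter = 1 beat
  dotted quarter = 1.5 beats
  dotted half = 3 beats
  half = 2 beats
  dotted half = 3 beats
Sum = 1 + 1.5 + 3 + 2 + 3
= 10.5 beats


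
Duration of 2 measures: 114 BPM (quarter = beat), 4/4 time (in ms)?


Step by step:
Quarter-note beat duration = 60000 / 114 ms
Beats per measure (4/4) = 4
One measure = 4 × 60000 / 114 = 240000 / 114 ms
2 measures = 2 × 240000 / 114 = 480000 / 114
= 4210.5 ms


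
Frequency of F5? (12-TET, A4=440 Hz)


Reasoning:
f = 440 × 2^(n/12) where n = semitones from A4
F5: 8 semitones from A4
f = 440 × 2^(8/12)
f = 698.46 Hz


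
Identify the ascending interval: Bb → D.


Letter names: B → D spans 3 letter names → a 3rd
Semitones: Bb → D = 4 half-steps
A 3rd of 4 semitones is a major 3rd
= major 3rd


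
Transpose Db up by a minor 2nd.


Step by step:
minor 2nd: 2 letter names, 1 semitones
Letter: D + 1 → E
Pitch: Db + 1 semitones, spelled as an E → Ebb
= Ebb


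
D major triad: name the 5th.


Let's work it out.
Major triad = root + major 3rd (4 semitones) + perfect 5th (7 semitones)
A triad on D stacks thirds, so the chord tones use letter names D-F-A
Root: D
Major 3rd above D: F#
Perfect 5th above D: A
The 5th = A


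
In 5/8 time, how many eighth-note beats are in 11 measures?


Reasoning:
Time signature 5/8: the bottom number 8 means the eighth note gets one count
The top number 5 means 5 eighth-note beats per measure
Total = 5 × 11 measures
= 55 eighth-note beats


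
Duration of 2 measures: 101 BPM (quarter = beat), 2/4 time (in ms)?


Step by step:
Quarter-note beat duration = 60000 / 101 ms
Beats per measure (2/4) = 2
One measure = 2 × 60000 / 101 = 120000 / 101 ms
2 measures = 2 × 120000 / 101 = 240000 / 101
= 2376.2 ms


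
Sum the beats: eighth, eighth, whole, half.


Reasoning:
Beat values:
  eighth = 0.5 beats
  eighth = 0.5 beats
  whole = 4 beats
  half = 2 beats
Sum = 0.5 + 0.5 + 4 + 2
= 7 beats


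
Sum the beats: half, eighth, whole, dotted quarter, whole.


Beat values:
  half = 2 beats
  eighth = 0.5 beats
  whole = 4 beats
  dotted quarter = 1.5 beats
  whole = 4 beats
Sum = 2 + 0.5 + 4 + 1.5 + 4
= 12 beats


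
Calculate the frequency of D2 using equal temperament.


Reasoning:
f = 440 × 2^(n/12) where n = semitones from A4
D2: -31 semitones from A4
f = 440 × 2^(-31/12)
f = 73.42 Hz


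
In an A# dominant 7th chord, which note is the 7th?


Dominant 7th chord = root + major 3rd + perfect 5th + minor 7th
Seventh chords stack in thirds, so the letter names are A-C-E-G
Root: A#
Major 3rd above A#: C##
Perfect 5th above A#: E#
Minor 7th above A#: G#
The 7th = G#


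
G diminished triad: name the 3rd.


Diminished triad = root + minor 3rd (3 semitones) + diminished 5th (6 semitones)
A triad on G stacks thirds, so the chord tones use letter names G-B-D
Root: G
Minor 3rd above G: Bb
Diminished 5th above G: Db
The 3rd = Bb


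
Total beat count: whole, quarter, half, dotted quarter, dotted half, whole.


Let's work it out.
Beat values:
  whole = 4 beats
  quarter = 1 beat
  half = 2 beats
  dotted quarter = 1.5 beats
  dotted half = 3 beats
  whole = 4 beats
Sum = 4 + 1 + 2 + 1.5 + 3 + 4
= 15.5 beats


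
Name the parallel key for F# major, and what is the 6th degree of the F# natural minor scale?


Step by step:
Parallel keys share the same tonic but differ in mode
F# major → parallel is F# minor
F# natural minor scale: F# G# A B C# D E
= F# minor; 6th degree = D


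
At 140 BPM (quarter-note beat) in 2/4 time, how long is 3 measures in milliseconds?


Solution.
Quarter-note beat duration = 60000 / 140 ms
Beats per measure (2/4) = 2
One measure = 2 × 60000 / 140 = 120000 / 140 ms
3 measures = 3 × 120000 / 140 = 360000 / 140
= 2571.4 ms


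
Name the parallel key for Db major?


Parallel keys share the same tonic but differ in mode
Db major → parallel is Db minor
= Db minor
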